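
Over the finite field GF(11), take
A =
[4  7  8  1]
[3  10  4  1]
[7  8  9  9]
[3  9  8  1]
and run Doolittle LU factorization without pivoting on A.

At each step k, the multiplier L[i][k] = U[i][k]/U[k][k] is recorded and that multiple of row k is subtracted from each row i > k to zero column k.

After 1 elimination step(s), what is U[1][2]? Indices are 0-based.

k=0: U[0][0]=4
  eliminate (1,0): mult=9, new row 1: (0, 2, 9, 3); set L[1][0]=9
  eliminate (2,0): mult=10, new row 2: (0, 4, 6, 10); set L[2][0]=10
  eliminate (3,0): mult=9, new row 3: (0, 1, 2, 3); set L[3][0]=9

U[1][2] = 9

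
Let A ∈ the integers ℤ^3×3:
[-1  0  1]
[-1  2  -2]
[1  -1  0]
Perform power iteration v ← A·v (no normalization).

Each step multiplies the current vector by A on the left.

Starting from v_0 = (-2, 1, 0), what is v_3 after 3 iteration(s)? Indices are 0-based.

v_3 = (3, 33, -17)

v_0 = (-2, 1, 0).
v_1 = A·v_0 = (2, 4, -3).
v_2 = A·v_1 = (-5, 12, -2).
v_3 = A·v_2 = (3, 33, -17).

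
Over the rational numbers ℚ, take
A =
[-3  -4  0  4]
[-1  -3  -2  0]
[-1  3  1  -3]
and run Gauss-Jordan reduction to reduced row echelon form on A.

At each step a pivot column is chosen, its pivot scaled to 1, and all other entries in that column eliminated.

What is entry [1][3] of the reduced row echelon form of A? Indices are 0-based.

M[1][3] = -10/7

pivot(0,0)=-3: scale R0 → (1, 4/3, 0, -4/3)
  clear (1,0): R1 −= (-1)R0 → (0, -5/3, -2, -4/3)
  clear (2,0): R2 −= (-1)R0 → (0, 13/3, 1, -13/3)
pivot(1,1)=-5/3: scale R1 → (0, 1, 6/5, 4/5)
  clear (0,1): R0 −= (4/3)R1 → (1, 0, -8/5, -12/5)
  clear (2,1): R2 −= (13/3)R1 → (0, 0, -21/5, -39/5)
pivot(2,2)=-21/5: scale R2 → (0, 0, 1, 13/7)
  clear (0,2): R0 −= (-8/5)R2 → (1, 0, 0, 4/7)
  clear (1,2): R1 −= (6/5)R2 → (0, 1, 0, -10/7)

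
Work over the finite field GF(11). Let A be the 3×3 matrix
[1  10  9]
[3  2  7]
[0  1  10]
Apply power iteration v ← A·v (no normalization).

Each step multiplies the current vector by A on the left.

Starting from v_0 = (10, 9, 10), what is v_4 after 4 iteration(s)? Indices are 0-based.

v_4 = (7, 5, 4)

v_0 = (10, 9, 10).
v_1 = A·v_0 = (3, 8, 10).
v_2 = A·v_1 = (8, 7, 9).
v_3 = A·v_2 = (5, 2, 9).
v_4 = A·v_3 = (7, 5, 4).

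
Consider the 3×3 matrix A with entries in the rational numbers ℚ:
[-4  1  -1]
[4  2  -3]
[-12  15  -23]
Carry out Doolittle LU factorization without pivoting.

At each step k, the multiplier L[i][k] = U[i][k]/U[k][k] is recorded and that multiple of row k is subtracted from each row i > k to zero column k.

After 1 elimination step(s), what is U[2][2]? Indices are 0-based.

U[2][2] = -20

k=0: U[0][0]=-4
  eliminate (1,0): mult=-1, new row 1: (0, 3, -4); set L[1][0]=-1
  eliminate (2,0): mult=3, new row 2: (0, 12, -20); set L[2][0]=3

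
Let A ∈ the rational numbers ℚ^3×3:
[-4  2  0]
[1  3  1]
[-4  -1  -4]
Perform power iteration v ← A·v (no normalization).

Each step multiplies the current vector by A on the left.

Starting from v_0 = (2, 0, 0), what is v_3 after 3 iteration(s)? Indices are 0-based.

v_3 = (-164, 68, -382)

v_0 = (2, 0, 0).
v_1 = A·v_0 = (-8, 2, -8).
v_2 = A·v_1 = (36, -10, 62).
v_3 = A·v_2 = (-164, 68, -382).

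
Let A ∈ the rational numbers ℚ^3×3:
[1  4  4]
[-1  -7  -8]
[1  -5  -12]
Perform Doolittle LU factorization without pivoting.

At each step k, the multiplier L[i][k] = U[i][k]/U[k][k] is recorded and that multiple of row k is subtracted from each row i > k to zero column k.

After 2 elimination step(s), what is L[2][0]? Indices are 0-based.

L[2][0] = 1

k=0: U[0][0]=1
  eliminate (1,0): mult=-1, new row 1: (0, -3, -4); set L[1][0]=-1
  eliminate (2,0): mult=1, new row 2: (0, -9, -16); set L[2][0]=1
k=1: U[1][1]=-3
  eliminate (2,1): mult=3, new row 2: (0, 0, -4); set L[2][1]=3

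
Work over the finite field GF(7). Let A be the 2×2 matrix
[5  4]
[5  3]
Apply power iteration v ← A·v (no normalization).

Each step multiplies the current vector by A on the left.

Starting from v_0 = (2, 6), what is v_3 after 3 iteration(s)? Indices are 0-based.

v_0 = (2, 6).
v_1 = A·v_0 = (6, 0).
v_2 = A·v_1 = (2, 2).
v_3 = A·v_2 = (4, 2).

v_3 = (4, 2)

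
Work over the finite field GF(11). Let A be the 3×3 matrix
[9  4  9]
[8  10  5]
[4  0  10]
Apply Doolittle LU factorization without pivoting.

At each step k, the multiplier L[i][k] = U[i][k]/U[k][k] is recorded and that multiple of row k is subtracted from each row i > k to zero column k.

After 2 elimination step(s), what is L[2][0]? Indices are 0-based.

L[2][0] = 9

Step 1: pivot at (0,0) is 9.
  row1 ← row1 − (7)·row0  ⇒  L[1][0]=7, U row1=(0, 4, 8)
  row2 ← row2 − (9)·row0  ⇒  L[2][0]=9, U row2=(0, 8, 6)
Step 2: pivot at (1,1) is 4.
  row2 ← row2 − (2)·row1  ⇒  L[2][1]=2, U row2=(0, 0, 1)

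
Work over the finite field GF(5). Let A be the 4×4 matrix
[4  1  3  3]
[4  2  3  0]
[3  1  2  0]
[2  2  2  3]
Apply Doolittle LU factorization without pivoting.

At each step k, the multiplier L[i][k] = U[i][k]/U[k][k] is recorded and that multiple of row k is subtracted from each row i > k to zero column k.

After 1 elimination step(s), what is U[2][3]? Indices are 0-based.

k=0: U[0][0]=4
  eliminate (1,0): mult=1, new row 1: (0, 1, 0, 2); set L[1][0]=1
  eliminate (2,0): mult=2, new row 2: (0, 4, 1, 4); set L[2][0]=2
  eliminate (3,0): mult=3, new row 3: (0, 4, 3, 4); set L[3][0]=3

U[2][3] = 4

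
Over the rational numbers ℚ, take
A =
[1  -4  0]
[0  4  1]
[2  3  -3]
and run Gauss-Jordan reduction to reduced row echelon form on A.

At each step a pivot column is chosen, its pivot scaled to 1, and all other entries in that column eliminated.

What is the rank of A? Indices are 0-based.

rank = 3

step 1: normalize row 0 (÷1) = (1, -4, 0)
  row 2: subtract 2×row0 = (0, 11, -3)
step 2: normalize row 1 (÷4) = (0, 1, 1/4)
  row 0: subtract -4×row1 = (1, 0, 1)
  row 2: subtract 11×row1 = (0, 0, -23/4)
step 3: normalize row 2 (÷-23/4) = (0, 0, 1)
  row 0: subtract 1×row2 = (1, 0, 0)
  row 1: subtract 1/4×row2 = (0, 1, 0)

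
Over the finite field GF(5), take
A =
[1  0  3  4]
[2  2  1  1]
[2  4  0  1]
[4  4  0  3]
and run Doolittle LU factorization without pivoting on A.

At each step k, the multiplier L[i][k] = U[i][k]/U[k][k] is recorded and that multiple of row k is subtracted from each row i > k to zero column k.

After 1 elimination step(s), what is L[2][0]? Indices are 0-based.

Step 1: pivot at (0,0) is 1.
  row1 ← row1 − (2)·row0  ⇒  L[1][0]=2, U row1=(0, 2, 0, 3)
  row2 ← row2 − (2)·row0  ⇒  L[2][0]=2, U row2=(0, 4, 4, 3)
  row3 ← row3 − (4)·row0  ⇒  L[3][0]=4, U row3=(0, 4, 3, 2)

L[2][0] = 2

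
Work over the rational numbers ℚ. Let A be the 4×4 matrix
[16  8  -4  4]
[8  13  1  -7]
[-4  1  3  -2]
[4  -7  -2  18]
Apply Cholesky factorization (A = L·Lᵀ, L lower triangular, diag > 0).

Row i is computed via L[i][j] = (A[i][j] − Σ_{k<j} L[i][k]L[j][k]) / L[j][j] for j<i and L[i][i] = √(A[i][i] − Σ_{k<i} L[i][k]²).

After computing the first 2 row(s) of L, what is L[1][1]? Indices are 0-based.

Step 1: L[0][0] = √(16) = 4.
  L[1][0] = (8) / L[0][0] = 2.
Step 2: L[1][1] = √(9) = 3.

L[1][1] = 3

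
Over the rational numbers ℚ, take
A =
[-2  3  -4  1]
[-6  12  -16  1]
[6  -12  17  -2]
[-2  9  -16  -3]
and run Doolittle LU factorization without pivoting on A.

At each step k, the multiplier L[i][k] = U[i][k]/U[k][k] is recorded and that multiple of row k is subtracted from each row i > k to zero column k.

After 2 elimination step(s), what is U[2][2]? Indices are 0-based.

U[2][2] = 1

k=0: U[0][0]=-2
  eliminate (1,0): mult=3, new row 1: (0, 3, -4, -2); set L[1][0]=3
  eliminate (2,0): mult=-3, new row 2: (0, -3, 5, 1); set L[2][0]=-3
  eliminate (3,0): mult=1, new row 3: (0, 6, -12, -4); set L[3][0]=1
k=1: U[1][1]=3
  eliminate (2,1): mult=-1, new row 2: (0, 0, 1, -1); set L[2][1]=-1
  eliminate (3,1): mult=2, new row 3: (0, 0, -4, 0); set L[3][1]=2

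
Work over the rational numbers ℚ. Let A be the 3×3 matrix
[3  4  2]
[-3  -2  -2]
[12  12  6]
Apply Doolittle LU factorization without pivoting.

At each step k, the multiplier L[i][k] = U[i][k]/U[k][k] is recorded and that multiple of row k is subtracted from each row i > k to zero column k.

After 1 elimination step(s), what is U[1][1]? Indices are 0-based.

U[1][1] = 2

k=0: U[0][0]=3
  eliminate (1,0): mult=-1, new row 1: (0, 2, 0); set L[1][0]=-1
  eliminate (2,0): mult=4, new row 2: (0, -4, -2); set L[2][0]=4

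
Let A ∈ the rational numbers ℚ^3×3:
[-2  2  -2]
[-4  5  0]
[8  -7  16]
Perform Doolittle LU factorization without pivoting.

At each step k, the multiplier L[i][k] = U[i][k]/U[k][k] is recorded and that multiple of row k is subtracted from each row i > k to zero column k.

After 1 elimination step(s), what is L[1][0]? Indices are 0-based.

k=0: U[0][0]=-2
  eliminate (1,0): mult=2, new row 1: (0, 1, 4); set L[1][0]=2
  eliminate (2,0): mult=-4, new row 2: (0, 1, 8); set L[2][0]=-4

L[1][0] = 2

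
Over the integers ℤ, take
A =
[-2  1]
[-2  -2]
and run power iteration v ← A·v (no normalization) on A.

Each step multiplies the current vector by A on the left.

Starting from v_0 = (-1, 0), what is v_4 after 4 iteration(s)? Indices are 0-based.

v_0 = (-1, 0).
v_1 = A·v_0 = (2, 2).
v_2 = A·v_1 = (-2, -8).
v_3 = A·v_2 = (-4, 20).
v_4 = A·v_3 = (28, -32).

v_4 = (28, -32)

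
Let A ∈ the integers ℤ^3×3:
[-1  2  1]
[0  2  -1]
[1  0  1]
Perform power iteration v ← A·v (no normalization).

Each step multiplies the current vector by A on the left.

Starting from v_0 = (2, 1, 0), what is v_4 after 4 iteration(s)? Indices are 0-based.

v_0 = (2, 1, 0).
v_1 = A·v_0 = (0, 2, 2).
v_2 = A·v_1 = (6, 2, 2).
v_3 = A·v_2 = (0, 2, 8).
v_4 = A·v_3 = (12, -4, 8).

v_4 = (12, -4, 8)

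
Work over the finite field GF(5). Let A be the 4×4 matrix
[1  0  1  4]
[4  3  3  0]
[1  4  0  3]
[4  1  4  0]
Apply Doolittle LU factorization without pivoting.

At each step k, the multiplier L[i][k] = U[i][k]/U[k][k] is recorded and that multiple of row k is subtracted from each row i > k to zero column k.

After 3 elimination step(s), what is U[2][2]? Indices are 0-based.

U[2][2] = 2

Step 1: pivot at (0,0) is 1.
  row1 ← row1 − (4)·row0  ⇒  L[1][0]=4, U row1=(0, 3, 4, 4)
  row2 ← row2 − (1)·row0  ⇒  L[2][0]=1, U row2=(0, 4, 4, 4)
  row3 ← row3 − (4)·row0  ⇒  L[3][0]=4, U row3=(0, 1, 0, 4)
Step 2: pivot at (1,1) is 3.
  row2 ← row2 − (3)·row1  ⇒  L[2][1]=3, U row2=(0, 0, 2, 2)
  row3 ← row3 − (2)·row1  ⇒  L[3][1]=2, U row3=(0, 0, 2, 1)
Step 3: pivot at (2,2) is 2.
  row3 ← row3 − (1)·row2  ⇒  L[3][2]=1, U row3=(0, 0, 0, 4)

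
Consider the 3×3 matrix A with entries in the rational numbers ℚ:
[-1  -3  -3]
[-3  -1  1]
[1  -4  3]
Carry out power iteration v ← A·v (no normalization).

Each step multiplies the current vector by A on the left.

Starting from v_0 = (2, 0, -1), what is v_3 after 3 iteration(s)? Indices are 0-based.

v_0 = (2, 0, -1).
v_1 = A·v_0 = (1, -7, -1).
v_2 = A·v_1 = (23, 3, 26).
v_3 = A·v_2 = (-110, -46, 89).

v_3 = (-110, -46, 89)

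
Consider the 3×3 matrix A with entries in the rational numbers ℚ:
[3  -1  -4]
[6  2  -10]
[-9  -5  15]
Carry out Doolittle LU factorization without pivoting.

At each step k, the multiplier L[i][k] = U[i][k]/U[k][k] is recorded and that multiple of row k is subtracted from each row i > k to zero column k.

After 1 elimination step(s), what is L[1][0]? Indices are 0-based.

L[1][0] = 2

Step 1: pivot at (0,0) is 3.
  row1 ← row1 − (2)·row0  ⇒  L[1][0]=2, U row1=(0, 4, -2)
  row2 ← row2 − (-3)·row0  ⇒  L[2][0]=-3, U row2=(0, -8, 3)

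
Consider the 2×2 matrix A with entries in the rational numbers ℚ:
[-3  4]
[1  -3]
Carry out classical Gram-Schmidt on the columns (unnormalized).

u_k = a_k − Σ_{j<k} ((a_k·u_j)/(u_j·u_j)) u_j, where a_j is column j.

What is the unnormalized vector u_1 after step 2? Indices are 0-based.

Step 1: u_0 = a_0 = (-3, 1).
Step 2: u_1 = a_1 − (-3/2)·u_0 = (-1/2, -3/2).

u_1 = (-1/2, -3/2)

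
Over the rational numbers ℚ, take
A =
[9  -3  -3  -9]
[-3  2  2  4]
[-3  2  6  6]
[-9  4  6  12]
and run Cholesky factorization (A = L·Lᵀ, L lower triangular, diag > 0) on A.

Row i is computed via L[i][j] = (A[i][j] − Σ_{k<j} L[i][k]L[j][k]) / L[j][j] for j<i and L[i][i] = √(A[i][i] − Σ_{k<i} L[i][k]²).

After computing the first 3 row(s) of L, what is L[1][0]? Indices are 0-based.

L[1][0] = -1

Step 1: L[0][0] = √(9) = 3.
  L[1][0] = (-3) / L[0][0] = -1.
Step 2: L[1][1] = √(1) = 1.
  L[2][0] = (-3) / L[0][0] = -1.
  L[2][1] = (1) / L[1][1] = 1.
Step 3: L[2][2] = √(4) = 2.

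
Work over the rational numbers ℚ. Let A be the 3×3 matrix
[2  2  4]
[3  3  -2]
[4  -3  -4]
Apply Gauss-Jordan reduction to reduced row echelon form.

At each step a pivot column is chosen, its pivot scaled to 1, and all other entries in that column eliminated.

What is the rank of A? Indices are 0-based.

pivot(0,0)=2: scale R0 → (1, 1, 2)
  clear (1,0): R1 −= (3)R0 → (0, 0, -8)
  clear (2,0): R2 −= (4)R0 → (0, -7, -12)
pivot(1,1): swap R1↔R2
pivot(1,1)=-7: scale R1 → (0, 1, 12/7)
  clear (0,1): R0 −= (1)R1 → (1, 0, 2/7)
pivot(2,2)=-8: scale R2 → (0, 0, 1)
  clear (0,2): R0 −= (2/7)R2 → (1, 0, 0)
  clear (1,2): R1 −= (12/7)R2 → (0, 1, 0)

rank = 3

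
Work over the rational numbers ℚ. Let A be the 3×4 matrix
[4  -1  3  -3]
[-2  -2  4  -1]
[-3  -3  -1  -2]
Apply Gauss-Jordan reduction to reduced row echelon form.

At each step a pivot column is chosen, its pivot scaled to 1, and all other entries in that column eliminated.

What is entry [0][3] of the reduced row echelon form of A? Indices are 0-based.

[1] R0 /= 4  ⇒  (1, -1/4, 3/4, -3/4)
     R1 -= -2·R0  ⇒  (0, -5/2, 11/2, -5/2)
     R2 -= -3·R0  ⇒  (0, -15/4, 5/4, -17/4)
[2] R1 /= -5/2  ⇒  (0, 1, -11/5, 1)
     R0 -= -1/4·R1  ⇒  (1, 0, 1/5, -1/2)
     R2 -= -15/4·R1  ⇒  (0, 0, -7, -1/2)
[3] R2 /= -7  ⇒  (0, 0, 1, 1/14)
     R0 -= 1/5·R2  ⇒  (1, 0, 0, -18/35)
     R1 -= -11/5·R2  ⇒  (0, 1, 0, 81/70)

M[0][3] = -18/35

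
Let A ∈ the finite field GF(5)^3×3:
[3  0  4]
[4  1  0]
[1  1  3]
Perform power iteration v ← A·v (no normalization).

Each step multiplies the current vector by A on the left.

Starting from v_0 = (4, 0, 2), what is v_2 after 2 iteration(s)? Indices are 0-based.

v_2 = (0, 1, 1)

v_0 = (4, 0, 2).
v_1 = A·v_0 = (0, 1, 0).
v_2 = A·v_1 = (0, 1, 1).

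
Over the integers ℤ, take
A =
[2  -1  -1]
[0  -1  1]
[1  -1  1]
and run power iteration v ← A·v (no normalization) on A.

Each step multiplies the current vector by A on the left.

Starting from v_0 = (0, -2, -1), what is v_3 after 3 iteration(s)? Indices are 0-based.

v_0 = (0, -2, -1).
v_1 = A·v_0 = (3, 1, 1).
v_2 = A·v_1 = (4, 0, 3).
v_3 = A·v_2 = (5, 3, 7).

v_3 = (5, 3, 7)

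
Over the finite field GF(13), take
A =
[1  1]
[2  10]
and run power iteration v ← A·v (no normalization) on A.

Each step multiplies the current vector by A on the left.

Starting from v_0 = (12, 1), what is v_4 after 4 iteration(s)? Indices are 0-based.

v_0 = (12, 1).
v_1 = A·v_0 = (0, 8).
v_2 = A·v_1 = (8, 2).
v_3 = A·v_2 = (10, 10).
v_4 = A·v_3 = (7, 3).

v_4 = (7, 3)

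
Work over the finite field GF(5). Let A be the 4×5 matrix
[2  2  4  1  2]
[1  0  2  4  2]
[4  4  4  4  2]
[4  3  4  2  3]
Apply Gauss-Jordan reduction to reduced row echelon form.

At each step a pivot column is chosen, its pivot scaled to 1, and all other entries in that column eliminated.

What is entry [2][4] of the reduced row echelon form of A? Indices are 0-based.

M[2][4] = 3

pivot(0,0)=2: scale R0 → (1, 1, 2, 3, 1)
  clear (1,0): R1 −= (1)R0 → (0, 4, 0, 1, 1)
  clear (2,0): R2 −= (4)R0 → (0, 0, 1, 2, 3)
  clear (3,0): R3 −= (4)R0 → (0, 4, 1, 0, 4)
pivot(1,1)=4: scale R1 → (0, 1, 0, 4, 4)
  clear (0,1): R0 −= (1)R1 → (1, 0, 2, 4, 2)
  clear (3,1): R3 −= (4)R1 → (0, 0, 1, 4, 3)
pivot(2,2)=1: scale R2 → (0, 0, 1, 2, 3)
  clear (0,2): R0 −= (2)R2 → (1, 0, 0, 0, 1)
  clear (3,2): R3 −= (1)R2 → (0, 0, 0, 2, 0)
pivot(3,3)=2: scale R3 → (0, 0, 0, 1, 0)
  clear (1,3): R1 −= (4)R3 → (0, 1, 0, 0, 4)
  clear (2,3): R2 −= (2)R3 → (0, 0, 1, 0, 3)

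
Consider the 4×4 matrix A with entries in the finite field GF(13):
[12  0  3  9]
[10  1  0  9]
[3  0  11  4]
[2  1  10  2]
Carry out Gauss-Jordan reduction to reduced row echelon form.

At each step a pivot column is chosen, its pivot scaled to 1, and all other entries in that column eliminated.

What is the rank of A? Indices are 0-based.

[1] R0 /= 12  ⇒  (1, 0, 10, 4)
     R1 -= 10·R0  ⇒  (0, 1, 4, 8)
     R2 -= 3·R0  ⇒  (0, 0, 7, 5)
     R3 -= 2·R0  ⇒  (0, 1, 3, 7)
[2] R1 /= 1  ⇒  (0, 1, 4, 8)
     R3 -= 1·R1  ⇒  (0, 0, 12, 12)
[3] R2 /= 7  ⇒  (0, 0, 1, 10)
     R0 -= 10·R2  ⇒  (1, 0, 0, 8)
     R1 -= 4·R2  ⇒  (0, 1, 0, 7)
     R3 -= 12·R2  ⇒  (0, 0, 0, 9)
[4] R3 /= 9  ⇒  (0, 0, 0, 1)
     R0 -= 8·R3  ⇒  (1, 0, 0, 0)
     R1 -= 7·R3  ⇒  (0, 1, 0, 0)
     R2 -= 10·R3  ⇒  (0, 0, 1, 0)

rank = 4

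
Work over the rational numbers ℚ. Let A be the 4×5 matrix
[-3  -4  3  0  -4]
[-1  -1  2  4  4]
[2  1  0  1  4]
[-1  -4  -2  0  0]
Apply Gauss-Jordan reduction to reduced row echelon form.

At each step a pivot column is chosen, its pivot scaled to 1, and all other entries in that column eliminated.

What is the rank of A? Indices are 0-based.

rank = 4

pivot(0,0)=-3: scale R0 → (1, 4/3, -1, 0, 4/3)
  clear (1,0): R1 −= (-1)R0 → (0, 1/3, 1, 4, 16/3)
  clear (2,0): R2 −= (2)R0 → (0, -5/3, 2, 1, 4/3)
  clear (3,0): R3 −= (-1)R0 → (0, -8/3, -3, 0, 4/3)
pivot(1,1)=1/3: scale R1 → (0, 1, 3, 12, 16)
  clear (0,1): R0 −= (4/3)R1 → (1, 0, -5, -16, -20)
  clear (2,1): R2 −= (-5/3)R1 → (0, 0, 7, 21, 28)
  clear (3,1): R3 −= (-8/3)R1 → (0, 0, 5, 32, 44)
pivot(2,2)=7: scale R2 → (0, 0, 1, 3, 4)
  clear (0,2): R0 −= (-5)R2 → (1, 0, 0, -1, 0)
  clear (1,2): R1 −= (3)R2 → (0, 1, 0, 3, 4)
  clear (3,2): R3 −= (5)R2 → (0, 0, 0, 17, 24)
pivot(3,3)=17: scale R3 → (0, 0, 0, 1, 24/17)
  clear (0,3): R0 −= (-1)R3 → (1, 0, 0, 0, 24/17)
  clear (1,3): R1 −= (3)R3 → (0, 1, 0, 0, -4/17)
  clear (2,3): R2 −= (3)R3 → (0, 0, 1, 0, -4/17)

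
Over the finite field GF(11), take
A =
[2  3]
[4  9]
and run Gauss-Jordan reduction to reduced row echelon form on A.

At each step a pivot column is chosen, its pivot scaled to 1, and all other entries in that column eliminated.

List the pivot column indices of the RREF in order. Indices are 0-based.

pivot columns: 0, 1

step 1: normalize row 0 (÷2) = (1, 7)
  row 1: subtract 4×row0 = (0, 3)
step 2: normalize row 1 (÷3) = (0, 1)
  row 0: subtract 7×row1 = (1, 0)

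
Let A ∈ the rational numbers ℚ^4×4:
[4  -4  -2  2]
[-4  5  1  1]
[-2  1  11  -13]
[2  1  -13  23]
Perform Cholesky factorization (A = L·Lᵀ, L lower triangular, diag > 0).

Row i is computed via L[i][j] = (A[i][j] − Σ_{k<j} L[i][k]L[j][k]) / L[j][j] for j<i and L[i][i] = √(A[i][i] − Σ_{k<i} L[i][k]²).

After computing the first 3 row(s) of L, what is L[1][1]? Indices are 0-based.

Step 1: L[0][0] = √(4) = 2.
  L[1][0] = (-4) / L[0][0] = -2.
Step 2: L[1][1] = √(1) = 1.
  L[2][0] = (-2) / L[0][0] = -1.
  L[2][1] = (-1) / L[1][1] = -1.
Step 3: L[2][2] = √(9) = 3.

L[1][1] = 1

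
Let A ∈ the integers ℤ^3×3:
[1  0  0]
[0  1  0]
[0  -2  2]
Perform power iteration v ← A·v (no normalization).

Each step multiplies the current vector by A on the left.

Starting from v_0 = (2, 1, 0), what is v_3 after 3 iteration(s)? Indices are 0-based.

v_3 = (2, 1, -14)

v_0 = (2, 1, 0).
v_1 = A·v_0 = (2, 1, -2).
v_2 = A·v_1 = (2, 1, -6).
v_3 = A·v_2 = (2, 1, -14).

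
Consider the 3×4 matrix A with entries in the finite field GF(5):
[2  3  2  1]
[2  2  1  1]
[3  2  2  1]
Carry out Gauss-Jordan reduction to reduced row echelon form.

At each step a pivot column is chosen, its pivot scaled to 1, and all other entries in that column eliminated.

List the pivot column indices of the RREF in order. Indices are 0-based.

pivot columns: 0, 1, 2

pivot(0,0)=2: scale R0 → (1, 4, 1, 3)
  clear (1,0): R1 −= (2)R0 → (0, 4, 4, 0)
  clear (2,0): R2 −= (3)R0 → (0, 0, 4, 2)
pivot(1,1)=4: scale R1 → (0, 1, 1, 0)
  clear (0,1): R0 −= (4)R1 → (1, 0, 2, 3)
pivot(2,2)=4: scale R2 → (0, 0, 1, 3)
  clear (0,2): R0 −= (2)R2 → (1, 0, 0, 2)
  clear (1,2): R1 −= (1)R2 → (0, 1, 0, 2)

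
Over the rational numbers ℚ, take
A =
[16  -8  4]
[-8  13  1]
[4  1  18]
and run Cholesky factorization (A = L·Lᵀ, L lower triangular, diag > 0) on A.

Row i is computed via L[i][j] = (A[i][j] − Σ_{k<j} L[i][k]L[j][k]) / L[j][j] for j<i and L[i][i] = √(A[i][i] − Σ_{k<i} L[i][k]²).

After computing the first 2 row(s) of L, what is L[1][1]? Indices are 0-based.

L[1][1] = 3

Step 1: L[0][0] = √(16) = 4.
  L[1][0] = (-8) / L[0][0] = -2.
Step 2: L[1][1] = √(9) = 3.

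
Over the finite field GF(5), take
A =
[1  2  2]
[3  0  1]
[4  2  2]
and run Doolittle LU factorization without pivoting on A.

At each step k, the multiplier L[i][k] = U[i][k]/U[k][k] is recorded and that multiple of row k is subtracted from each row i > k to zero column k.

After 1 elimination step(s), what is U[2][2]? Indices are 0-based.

U[2][2] = 4

k=0: U[0][0]=1
  eliminate (1,0): mult=3, new row 1: (0, 4, 0); set L[1][0]=3
  eliminate (2,0): mult=4, new row 2: (0, 4, 4); set L[2][0]=4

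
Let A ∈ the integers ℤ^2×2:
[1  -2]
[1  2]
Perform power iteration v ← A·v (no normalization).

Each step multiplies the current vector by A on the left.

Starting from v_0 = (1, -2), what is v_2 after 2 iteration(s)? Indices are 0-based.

v_0 = (1, -2).
v_1 = A·v_0 = (5, -3).
v_2 = A·v_1 = (11, -1).

v_2 = (11, -1)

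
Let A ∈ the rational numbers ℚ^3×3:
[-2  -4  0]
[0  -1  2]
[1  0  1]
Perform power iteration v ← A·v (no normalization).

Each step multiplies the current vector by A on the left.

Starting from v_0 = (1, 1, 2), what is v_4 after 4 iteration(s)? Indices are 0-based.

v_4 = (60, 3, -15)

v_0 = (1, 1, 2).
v_1 = A·v_0 = (-6, 3, 3).
v_2 = A·v_1 = (0, 3, -3).
v_3 = A·v_2 = (-12, -9, -3).
v_4 = A·v_3 = (60, 3, -15).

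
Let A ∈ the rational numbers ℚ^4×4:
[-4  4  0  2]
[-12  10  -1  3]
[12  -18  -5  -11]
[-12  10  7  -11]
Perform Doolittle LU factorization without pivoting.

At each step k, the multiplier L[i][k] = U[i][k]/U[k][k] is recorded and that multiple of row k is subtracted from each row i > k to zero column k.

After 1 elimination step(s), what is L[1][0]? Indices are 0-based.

k=0: U[0][0]=-4
  eliminate (1,0): mult=3, new row 1: (0, -2, -1, -3); set L[1][0]=3
  eliminate (2,0): mult=-3, new row 2: (0, -6, -5, -5); set L[2][0]=-3
  eliminate (3,0): mult=3, new row 3: (0, -2, 7, -17); set L[3][0]=3

L[1][0] = 3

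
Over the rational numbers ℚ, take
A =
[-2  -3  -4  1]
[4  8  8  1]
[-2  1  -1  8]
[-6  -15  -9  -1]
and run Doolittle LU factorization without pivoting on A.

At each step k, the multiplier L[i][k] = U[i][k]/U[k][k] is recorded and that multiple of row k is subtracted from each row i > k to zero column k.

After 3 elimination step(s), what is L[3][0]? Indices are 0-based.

k=0: U[0][0]=-2
  eliminate (1,0): mult=-2, new row 1: (0, 2, 0, 3); set L[1][0]=-2
  eliminate (2,0): mult=1, new row 2: (0, 4, 3, 7); set L[2][0]=1
  eliminate (3,0): mult=3, new row 3: (0, -6, 3, -4); set L[3][0]=3
k=1: U[1][1]=2
  eliminate (2,1): mult=2, new row 2: (0, 0, 3, 1); set L[2][1]=2
  eliminate (3,1): mult=-3, new row 3: (0, 0, 3, 5); set L[3][1]=-3
k=2: U[2][2]=3
  eliminate (3,2): mult=1, new row 3: (0, 0, 0, 4); set L[3][2]=1

L[3][0] = 3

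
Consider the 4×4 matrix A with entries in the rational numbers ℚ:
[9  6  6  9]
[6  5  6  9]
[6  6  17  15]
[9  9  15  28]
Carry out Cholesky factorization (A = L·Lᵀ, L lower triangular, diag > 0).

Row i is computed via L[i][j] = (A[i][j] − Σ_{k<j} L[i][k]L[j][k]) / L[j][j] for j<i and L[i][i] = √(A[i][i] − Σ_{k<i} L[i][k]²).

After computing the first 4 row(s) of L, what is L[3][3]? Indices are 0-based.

L[3][3] = 3

Step 1: L[0][0] = √(9) = 3.
  L[1][0] = (6) / L[0][0] = 2.
Step 2: L[1][1] = √(1) = 1.
  L[2][0] = (6) / L[0][0] = 2.
  L[2][1] = (2) / L[1][1] = 2.
Step 3: L[2][2] = √(9) = 3.
  L[3][0] = (9) / L[0][0] = 3.
  L[3][1] = (3) / L[1][1] = 3.
  L[3][2] = (3) / L[2][2] = 1.
Step 4: L[3][3] = √(9) = 3.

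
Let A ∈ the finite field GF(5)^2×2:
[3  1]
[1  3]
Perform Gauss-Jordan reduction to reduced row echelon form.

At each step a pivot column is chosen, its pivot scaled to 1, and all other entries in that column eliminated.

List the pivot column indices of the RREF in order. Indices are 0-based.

pivot columns: 0, 1

[1] R0 /= 3  ⇒  (1, 2)
     R1 -= 1·R0  ⇒  (0, 1)
[2] R1 /= 1  ⇒  (0, 1)
     R0 -= 2·R1  ⇒  (1, 0)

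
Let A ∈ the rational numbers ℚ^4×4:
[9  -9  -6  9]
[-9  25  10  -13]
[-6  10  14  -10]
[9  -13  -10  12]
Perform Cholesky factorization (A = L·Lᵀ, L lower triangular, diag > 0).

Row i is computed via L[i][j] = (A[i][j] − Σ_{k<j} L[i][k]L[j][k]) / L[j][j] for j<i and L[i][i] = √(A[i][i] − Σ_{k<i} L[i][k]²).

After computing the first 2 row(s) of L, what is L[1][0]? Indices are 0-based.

Step 1: L[0][0] = √(9) = 3.
  L[1][0] = (-9) / L[0][0] = -3.
Step 2: L[1][1] = √(16) = 4.

L[1][0] = -3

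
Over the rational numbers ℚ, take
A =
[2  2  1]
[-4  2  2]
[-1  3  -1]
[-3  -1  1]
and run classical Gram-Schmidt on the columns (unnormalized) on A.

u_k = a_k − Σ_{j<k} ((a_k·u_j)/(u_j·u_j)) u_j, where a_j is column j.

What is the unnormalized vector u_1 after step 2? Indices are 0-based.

u_1 = (34/15, 22/15, 43/15, -7/5)

Step 1: u_0 = a_0 = (2, -4, -1, -3).
Step 2: u_1 = a_1 − (-2/15)·u_0 = (34/15, 22/15, 43/15, -7/5).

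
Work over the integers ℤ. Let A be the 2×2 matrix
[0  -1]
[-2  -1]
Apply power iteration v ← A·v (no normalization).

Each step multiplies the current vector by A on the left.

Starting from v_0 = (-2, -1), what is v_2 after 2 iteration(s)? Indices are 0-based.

v_2 = (-5, -7)

v_0 = (-2, -1).
v_1 = A·v_0 = (1, 5).
v_2 = A·v_1 = (-5, -7).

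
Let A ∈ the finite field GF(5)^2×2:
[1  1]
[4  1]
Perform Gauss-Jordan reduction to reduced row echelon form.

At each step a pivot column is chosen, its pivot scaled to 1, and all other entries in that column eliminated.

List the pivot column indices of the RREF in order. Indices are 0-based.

pivot columns: 0, 1

[1] R0 /= 1  ⇒  (1, 1)
     R1 -= 4·R0  ⇒  (0, 2)
[2] R1 /= 2  ⇒  (0, 1)
     R0 -= 1·R1  ⇒  (1, 0)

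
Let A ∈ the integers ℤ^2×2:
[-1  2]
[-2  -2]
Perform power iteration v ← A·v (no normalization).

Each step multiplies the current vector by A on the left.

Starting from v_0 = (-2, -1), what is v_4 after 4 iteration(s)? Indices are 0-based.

v_0 = (-2, -1).
v_1 = A·v_0 = (0, 6).
v_2 = A·v_1 = (12, -12).
v_3 = A·v_2 = (-36, 0).
v_4 = A·v_3 = (36, 72).

v_4 = (36, 72)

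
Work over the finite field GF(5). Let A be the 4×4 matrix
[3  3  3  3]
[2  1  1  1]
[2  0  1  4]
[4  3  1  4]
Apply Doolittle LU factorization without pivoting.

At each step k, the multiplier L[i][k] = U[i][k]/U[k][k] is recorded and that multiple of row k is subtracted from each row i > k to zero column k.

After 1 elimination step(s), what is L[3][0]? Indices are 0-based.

L[3][0] = 3

[col 0] pivot 3
  R1 -= 4*R0 → (0, 4, 4, 4)  (L[1][0] := 4)
  R2 -= 4*R0 → (0, 3, 4, 2)  (L[2][0] := 4)
  R3 -= 3*R0 → (0, 4, 2, 0)  (L[3][0] := 3)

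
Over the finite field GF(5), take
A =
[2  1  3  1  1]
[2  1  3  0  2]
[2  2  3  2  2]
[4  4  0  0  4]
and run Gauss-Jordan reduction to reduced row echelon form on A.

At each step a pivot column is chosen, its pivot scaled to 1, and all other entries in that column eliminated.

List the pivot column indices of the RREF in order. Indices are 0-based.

pivot columns: 0, 1, 2, 3

step 1: normalize row 0 (÷2) = (1, 3, 4, 3, 3)
  row 1: subtract 2×row0 = (0, 0, 0, 4, 1)
  row 2: subtract 2×row0 = (0, 1, 0, 1, 1)
  row 3: subtract 4×row0 = (0, 2, 4, 3, 2)
step 2: exchange rows 1,2
step 2: normalize row 1 (÷1) = (0, 1, 0, 1, 1)
  row 0: subtract 3×row1 = (1, 0, 4, 0, 0)
  row 3: subtract 2×row1 = (0, 0, 4, 1, 0)
step 3: exchange rows 2,3
step 3: normalize row 2 (÷4) = (0, 0, 1, 4, 0)
  row 0: subtract 4×row2 = (1, 0, 0, 4, 0)
step 4: normalize row 3 (÷4) = (0, 0, 0, 1, 4)
  row 0: subtract 4×row3 = (1, 0, 0, 0, 4)
  row 1: subtract 1×row3 = (0, 1, 0, 0, 2)
  row 2: subtract 4×row3 = (0, 0, 1, 0, 4)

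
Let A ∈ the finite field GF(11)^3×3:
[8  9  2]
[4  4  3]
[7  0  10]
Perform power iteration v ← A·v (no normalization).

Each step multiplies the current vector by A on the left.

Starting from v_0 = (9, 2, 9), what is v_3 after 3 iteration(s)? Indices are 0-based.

v_0 = (9, 2, 9).
v_1 = A·v_0 = (9, 5, 10).
v_2 = A·v_1 = (5, 9, 9).
v_3 = A·v_2 = (7, 6, 4).

v_3 = (7, 6, 4)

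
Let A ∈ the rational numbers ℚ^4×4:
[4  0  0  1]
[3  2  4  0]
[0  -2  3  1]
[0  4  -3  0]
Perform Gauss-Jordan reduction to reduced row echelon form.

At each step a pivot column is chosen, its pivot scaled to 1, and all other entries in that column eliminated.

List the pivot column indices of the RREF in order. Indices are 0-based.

[1] R0 /= 4  ⇒  (1, 0, 0, 1/4)
     R1 -= 3·R0  ⇒  (0, 2, 4, -3/4)
[2] R1 /= 2  ⇒  (0, 1, 2, -3/8)
     R2 -= -2·R1  ⇒  (0, 0, 7, 1/4)
     R3 -= 4·R1  ⇒  (0, 0, -11, 3/2)
[3] R2 /= 7  ⇒  (0, 0, 1, 1/28)
     R1 -= 2·R2  ⇒  (0, 1, 0, -25/56)
     R3 -= -11·R2  ⇒  (0, 0, 0, 53/28)
[4] R3 /= 53/28  ⇒  (0, 0, 0, 1)
     R0 -= 1/4·R3  ⇒  (1, 0, 0, 0)
     R1 -= -25/56·R3  ⇒  (0, 1, 0, 0)
     R2 -= 1/28·R3  ⇒  (0, 0, 1, 0)

pivot columns: 0, 1, 2, 3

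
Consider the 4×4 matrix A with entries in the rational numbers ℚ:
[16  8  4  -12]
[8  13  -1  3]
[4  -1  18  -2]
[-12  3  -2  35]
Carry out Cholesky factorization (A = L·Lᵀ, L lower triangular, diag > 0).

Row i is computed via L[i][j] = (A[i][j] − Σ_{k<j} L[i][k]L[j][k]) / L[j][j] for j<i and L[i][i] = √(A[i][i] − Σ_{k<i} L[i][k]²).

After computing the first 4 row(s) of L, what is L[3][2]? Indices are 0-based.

L[3][2] = 1

Step 1: L[0][0] = √(16) = 4.
  L[1][0] = (8) / L[0][0] = 2.
Step 2: L[1][1] = √(9) = 3.
  L[2][0] = (4) / L[0][0] = 1.
  L[2][1] = (-3) / L[1][1] = -1.
Step 3: L[2][2] = √(16) = 4.
  L[3][0] = (-12) / L[0][0] = -3.
  L[3][1] = (9) / L[1][1] = 3.
  L[3][2] = (4) / L[2][2] = 1.
Step 4: L[3][3] = √(16) = 4.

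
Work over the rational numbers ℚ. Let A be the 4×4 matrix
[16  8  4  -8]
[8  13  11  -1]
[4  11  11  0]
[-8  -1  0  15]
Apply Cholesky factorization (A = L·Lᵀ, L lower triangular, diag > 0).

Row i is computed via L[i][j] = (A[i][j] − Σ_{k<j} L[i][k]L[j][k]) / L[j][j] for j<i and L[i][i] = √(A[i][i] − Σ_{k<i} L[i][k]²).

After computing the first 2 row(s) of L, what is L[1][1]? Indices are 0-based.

Step 1: L[0][0] = √(16) = 4.
  L[1][0] = (8) / L[0][0] = 2.
Step 2: L[1][1] = √(9) = 3.

L[1][1] = 3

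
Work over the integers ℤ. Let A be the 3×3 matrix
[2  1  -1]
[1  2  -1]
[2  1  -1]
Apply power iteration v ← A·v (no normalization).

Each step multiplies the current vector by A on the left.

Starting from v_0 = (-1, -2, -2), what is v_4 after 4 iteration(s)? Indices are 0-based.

v_4 = (-23, -24, -23)

v_0 = (-1, -2, -2).
v_1 = A·v_0 = (-2, -3, -2).
v_2 = A·v_1 = (-5, -6, -5).
v_3 = A·v_2 = (-11, -12, -11).
v_4 = A·v_3 = (-23, -24, -23).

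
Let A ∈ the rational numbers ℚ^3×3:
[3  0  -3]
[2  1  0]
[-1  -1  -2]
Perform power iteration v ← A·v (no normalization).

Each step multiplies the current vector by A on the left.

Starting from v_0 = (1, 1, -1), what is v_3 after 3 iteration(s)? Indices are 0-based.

v_3 = (81, 51, -15)

v_0 = (1, 1, -1).
v_1 = A·v_0 = (6, 3, 0).
v_2 = A·v_1 = (18, 15, -9).
v_3 = A·v_2 = (81, 51, -15).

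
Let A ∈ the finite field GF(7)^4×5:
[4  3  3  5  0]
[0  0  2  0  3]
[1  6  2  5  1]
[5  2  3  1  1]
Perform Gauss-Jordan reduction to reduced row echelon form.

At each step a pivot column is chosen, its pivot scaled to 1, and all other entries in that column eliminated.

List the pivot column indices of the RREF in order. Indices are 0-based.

pivot columns: 0, 2, 3, 4

pivot(0,0)=4: scale R0 → (1, 6, 6, 3, 0)
  clear (2,0): R2 −= (1)R0 → (0, 0, 3, 2, 1)
  clear (3,0): R3 −= (5)R0 → (0, 0, 1, 0, 1)
col 1: no nonzero at/below row 1; advance.
pivot(1,2)=2: scale R1 → (0, 0, 1, 0, 5)
  clear (0,2): R0 −= (6)R1 → (1, 6, 0, 3, 5)
  clear (2,2): R2 −= (3)R1 → (0, 0, 0, 2, 0)
  clear (3,2): R3 −= (1)R1 → (0, 0, 0, 0, 3)
pivot(2,3)=2: scale R2 → (0, 0, 0, 1, 0)
  clear (0,3): R0 −= (3)R2 → (1, 6, 0, 0, 5)
pivot(3,4)=3: scale R3 → (0, 0, 0, 0, 1)
  clear (0,4): R0 −= (5)R3 → (1, 6, 0, 0, 0)
  clear (1,4): R1 −= (5)R3 → (0, 0, 1, 0, 0)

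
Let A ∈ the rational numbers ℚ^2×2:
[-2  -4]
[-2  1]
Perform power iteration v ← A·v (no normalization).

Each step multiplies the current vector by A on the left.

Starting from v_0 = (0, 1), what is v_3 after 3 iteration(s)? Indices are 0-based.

v_0 = (0, 1).
v_1 = A·v_0 = (-4, 1).
v_2 = A·v_1 = (4, 9).
v_3 = A·v_2 = (-44, 1).

v_3 = (-44, 1)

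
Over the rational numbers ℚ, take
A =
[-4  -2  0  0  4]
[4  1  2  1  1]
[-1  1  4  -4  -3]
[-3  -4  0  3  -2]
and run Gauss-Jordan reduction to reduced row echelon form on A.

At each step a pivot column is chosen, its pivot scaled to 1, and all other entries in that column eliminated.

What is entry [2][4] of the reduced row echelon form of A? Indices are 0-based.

[1] R0 /= -4  ⇒  (1, 1/2, 0, 0, -1)
     R1 -= 4·R0  ⇒  (0, -1, 2, 1, 5)
     R2 -= -1·R0  ⇒  (0, 3/2, 4, -4, -4)
     R3 -= -3·R0  ⇒  (0, -5/2, 0, 3, -5)
[2] R1 /= -1  ⇒  (0, 1, -2, -1, -5)
     R0 -= 1/2·R1  ⇒  (1, 0, 1, 1/2, 3/2)
     R2 -= 3/2·R1  ⇒  (0, 0, 7, -5/2, 7/2)
     R3 -= -5/2·R1  ⇒  (0, 0, -5, 1/2, -35/2)
[3] R2 /= 7  ⇒  (0, 0, 1, -5/14, 1/2)
     R0 -= 1·R2  ⇒  (1, 0, 0, 6/7, 1)
     R1 -= -2·R2  ⇒  (0, 1, 0, -12/7, -4)
     R3 -= -5·R2  ⇒  (0, 0, 0, -9/7, -15)
[4] R3 /= -9/7  ⇒  (0, 0, 0, 1, 35/3)
     R0 -= 6/7·R3  ⇒  (1, 0, 0, 0, -9)
     R1 -= -12/7·R3  ⇒  (0, 1, 0, 0, 16)
     R2 -= -5/14·R3  ⇒  (0, 0, 1, 0, 14/3)

M[2][4] = 14/3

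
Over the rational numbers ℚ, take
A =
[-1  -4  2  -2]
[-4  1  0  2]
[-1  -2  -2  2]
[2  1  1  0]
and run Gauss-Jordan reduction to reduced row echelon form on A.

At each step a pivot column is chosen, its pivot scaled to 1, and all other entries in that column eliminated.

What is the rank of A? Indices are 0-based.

rank = 4

pivot(0,0)=-1: scale R0 → (1, 4, -2, 2)
  clear (1,0): R1 −= (-4)R0 → (0, 17, -8, 10)
  clear (2,0): R2 −= (-1)R0 → (0, 2, -4, 4)
  clear (3,0): R3 −= (2)R0 → (0, -7, 5, -4)
pivot(1,1)=17: scale R1 → (0, 1, -8/17, 10/17)
  clear (0,1): R0 −= (4)R1 → (1, 0, -2/17, -6/17)
  clear (2,1): R2 −= (2)R1 → (0, 0, -52/17, 48/17)
  clear (3,1): R3 −= (-7)R1 → (0, 0, 29/17, 2/17)
pivot(2,2)=-52/17: scale R2 → (0, 0, 1, -12/13)
  clear (0,2): R0 −= (-2/17)R2 → (1, 0, 0, -6/13)
  clear (1,2): R1 −= (-8/17)R2 → (0, 1, 0, 2/13)
  clear (3,2): R3 −= (29/17)R2 → (0, 0, 0, 22/13)
pivot(3,3)=22/13: scale R3 → (0, 0, 0, 1)
  clear (0,3): R0 −= (-6/13)R3 → (1, 0, 0, 0)
  clear (1,3): R1 −= (2/13)R3 → (0, 1, 0, 0)
  clear (2,3): R2 −= (-12/13)R3 → (0, 0, 1, 0)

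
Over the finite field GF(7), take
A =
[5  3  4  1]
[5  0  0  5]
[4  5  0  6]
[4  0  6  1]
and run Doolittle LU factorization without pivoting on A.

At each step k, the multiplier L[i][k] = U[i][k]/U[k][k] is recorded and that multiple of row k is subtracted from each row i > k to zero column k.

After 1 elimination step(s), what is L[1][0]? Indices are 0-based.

Step 1: pivot at (0,0) is 5.
  row1 ← row1 − (1)·row0  ⇒  L[1][0]=1, U row1=(0, 4, 3, 4)
  row2 ← row2 − (5)·row0  ⇒  L[2][0]=5, U row2=(0, 4, 1, 1)
  row3 ← row3 − (5)·row0  ⇒  L[3][0]=5, U row3=(0, 6, 0, 3)

L[1][0] = 1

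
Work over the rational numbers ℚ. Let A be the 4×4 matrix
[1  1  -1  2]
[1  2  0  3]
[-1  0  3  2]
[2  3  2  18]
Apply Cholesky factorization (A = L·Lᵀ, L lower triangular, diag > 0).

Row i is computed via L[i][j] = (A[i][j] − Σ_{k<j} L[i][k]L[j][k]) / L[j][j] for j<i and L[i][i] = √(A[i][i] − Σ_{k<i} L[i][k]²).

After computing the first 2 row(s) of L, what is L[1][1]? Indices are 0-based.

Step 1: L[0][0] = √(1) = 1.
  L[1][0] = (1) / L[0][0] = 1.
Step 2: L[1][1] = √(1) = 1.

L[1][1] = 1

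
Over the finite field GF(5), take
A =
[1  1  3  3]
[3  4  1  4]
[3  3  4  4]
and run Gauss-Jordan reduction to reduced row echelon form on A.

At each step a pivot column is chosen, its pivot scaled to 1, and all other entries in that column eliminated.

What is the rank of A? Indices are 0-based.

pivot(0,0)=1: scale R0 → (1, 1, 3, 3)
  clear (1,0): R1 −= (3)R0 → (0, 1, 2, 0)
  clear (2,0): R2 −= (3)R0 → (0, 0, 0, 0)
pivot(1,1)=1: scale R1 → (0, 1, 2, 0)
  clear (0,1): R0 −= (1)R1 → (1, 0, 1, 3)
col 2: no nonzero at/below row 2; advance.
col 3: no nonzero at/below row 2; advance.

rank = 2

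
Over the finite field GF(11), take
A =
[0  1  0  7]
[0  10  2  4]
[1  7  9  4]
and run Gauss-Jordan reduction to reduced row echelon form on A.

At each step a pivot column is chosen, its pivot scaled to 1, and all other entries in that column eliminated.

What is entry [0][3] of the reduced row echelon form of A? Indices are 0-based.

M[0][3] = 10

step 1: exchange rows 0,2
step 1: normalize row 0 (÷1) = (1, 7, 9, 4)
step 2: normalize row 1 (÷10) = (0, 1, 9, 7)
  row 0: subtract 7×row1 = (1, 0, 1, 10)
  row 2: subtract 1×row1 = (0, 0, 2, 0)
step 3: normalize row 2 (÷2) = (0, 0, 1, 0)
  row 0: subtract 1×row2 = (1, 0, 0, 10)
  row 1: subtract 9×row2 = (0, 1, 0, 7)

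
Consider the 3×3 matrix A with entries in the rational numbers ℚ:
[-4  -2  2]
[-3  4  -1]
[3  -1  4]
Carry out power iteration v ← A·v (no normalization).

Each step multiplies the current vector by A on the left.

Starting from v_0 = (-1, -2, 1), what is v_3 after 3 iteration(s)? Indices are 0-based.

v_3 = (298, -210, 183)

v_0 = (-1, -2, 1).
v_1 = A·v_0 = (10, -6, 3).
v_2 = A·v_1 = (-22, -57, 48).
v_3 = A·v_2 = (298, -210, 183).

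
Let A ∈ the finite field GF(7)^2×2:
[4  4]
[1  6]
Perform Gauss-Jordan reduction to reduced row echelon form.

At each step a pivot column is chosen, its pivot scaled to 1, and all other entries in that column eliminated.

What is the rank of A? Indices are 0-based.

rank = 2

pivot(0,0)=4: scale R0 → (1, 1)
  clear (1,0): R1 −= (1)R0 → (0, 5)
pivot(1,1)=5: scale R1 → (0, 1)
  clear (0,1): R0 −= (1)R1 → (1, 0)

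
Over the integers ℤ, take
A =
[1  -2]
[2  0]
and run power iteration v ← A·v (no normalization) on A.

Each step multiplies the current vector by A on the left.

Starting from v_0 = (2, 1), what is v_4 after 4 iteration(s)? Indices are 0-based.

v_4 = (24, -16)

v_0 = (2, 1).
v_1 = A·v_0 = (0, 4).
v_2 = A·v_1 = (-8, 0).
v_3 = A·v_2 = (-8, -16).
v_4 = A·v_3 = (24, -16).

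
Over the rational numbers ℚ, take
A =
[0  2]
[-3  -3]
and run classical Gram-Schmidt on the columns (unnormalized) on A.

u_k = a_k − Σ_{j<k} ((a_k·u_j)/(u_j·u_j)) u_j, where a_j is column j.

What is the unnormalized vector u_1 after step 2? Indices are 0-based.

Step 1: u_0 = a_0 = (0, -3).
Step 2: u_1 = a_1 − (1)·u_0 = (2, 0).

u_1 = (2, 0)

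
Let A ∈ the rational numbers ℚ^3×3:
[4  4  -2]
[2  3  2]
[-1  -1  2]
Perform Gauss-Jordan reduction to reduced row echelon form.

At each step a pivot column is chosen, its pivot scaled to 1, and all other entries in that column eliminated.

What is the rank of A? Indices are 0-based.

pivot(0,0)=4: scale R0 → (1, 1, -1/2)
  clear (1,0): R1 −= (2)R0 → (0, 1, 3)
  clear (2,0): R2 −= (-1)R0 → (0, 0, 3/2)
pivot(1,1)=1: scale R1 → (0, 1, 3)
  clear (0,1): R0 −= (1)R1 → (1, 0, -7/2)
pivot(2,2)=3/2: scale R2 → (0, 0, 1)
  clear (0,2): R0 −= (-7/2)R2 → (1, 0, 0)
  clear (1,2): R1 −= (3)R2 → (0, 1, 0)

rank = 3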